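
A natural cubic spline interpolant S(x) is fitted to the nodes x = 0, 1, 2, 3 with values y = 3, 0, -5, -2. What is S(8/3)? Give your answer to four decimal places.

With m_i denoting the second derivative at x_i, h_i = 1, 1, 1, and Δ_i = (y_(i+1) − y_i)/h_i = -3, -5, 3:
  1·m_0 + 4·m_1 + 1·m_2 = 6(Δ_1 - Δ_0) = -12
  1·m_1 + 4·m_2 + 1·m_3 = 6(Δ_2 - Δ_1) = 48
Natural end conditions: m_0 = m_3 = 0.
Forward elimination and back-substitution give m_0 = 0, m_1 = -32/5, m_2 = 68/5, m_3 = 0.
On [2, 3], S(x) = -5 - 23/15·(x - 2) + 34/5·(x - 2)² - 34/15·(x - 2)³.
With (x - 2) = 2/3: S(8/3) = -1487/405.

-3.6716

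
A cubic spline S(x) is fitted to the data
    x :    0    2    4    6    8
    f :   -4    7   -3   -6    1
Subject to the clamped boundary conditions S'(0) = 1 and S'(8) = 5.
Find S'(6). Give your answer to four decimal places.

With M_i denoting the second derivative at x_i, h_i = 2, 2, 2, 2, and Δ_i = (y_(i+1) − y_i)/h_i = 11/2, -5, -3/2, 7/2:
  2·M_0 + 8·M_1 + 2·M_2 = 6(Δ_1 - Δ_0) = -63
  2·M_1 + 8·M_2 + 2·M_3 = 6(Δ_2 - Δ_1) = 21
  2·M_2 + 8·M_3 + 2·M_4 = 6(Δ_3 - Δ_2) = 30
Clamped end conditions give two more equations: 2h_0·M_0 + h_0·M_1 = 6(Δ_0 - S'(0)) = 27 and h_3·M_3 + 2h_3·M_4 = 6(S'(8) - Δ_3) = 9.
Hence M_0 = 1451/112, M_1 = -695/56, M_2 = 83/16, M_3 = 121/56, M_4 = 131/112.
On [6, 8], S'(x) = b_3 + 2c_3·(x - 6) + 3d_3·(x - 6)² with b_3 = Δ_3 - h_3(2M_3 + M_4)/6 = 187/112, c_3 = M_3/2 = 121/112, d_3 = (M_4 - M_3)/(6h_3) = -37/448. So S'(6) = 187/112.

1.6696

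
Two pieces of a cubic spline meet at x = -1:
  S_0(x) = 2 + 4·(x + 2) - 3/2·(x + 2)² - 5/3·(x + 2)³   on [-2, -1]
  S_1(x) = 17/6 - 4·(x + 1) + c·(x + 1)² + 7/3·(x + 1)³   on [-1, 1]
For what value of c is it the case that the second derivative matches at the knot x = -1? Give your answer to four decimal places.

-6.5000

S_0''(x) = -3 - 10·(x + 2), so S_0''(-1) = -13. On the right, S_1''(-1) = 2c, so c = -13/2.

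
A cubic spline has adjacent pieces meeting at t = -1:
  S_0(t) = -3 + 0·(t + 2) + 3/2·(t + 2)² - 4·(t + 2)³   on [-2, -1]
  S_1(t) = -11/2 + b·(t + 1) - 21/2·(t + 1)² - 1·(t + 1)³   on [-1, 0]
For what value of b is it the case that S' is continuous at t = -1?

S_0'(t) = 0 + 3·(t + 2) - 12·(t + 2)², so S_0'(-1) = -9. On the right, S_1'(-1) = b, so b = -9.

-9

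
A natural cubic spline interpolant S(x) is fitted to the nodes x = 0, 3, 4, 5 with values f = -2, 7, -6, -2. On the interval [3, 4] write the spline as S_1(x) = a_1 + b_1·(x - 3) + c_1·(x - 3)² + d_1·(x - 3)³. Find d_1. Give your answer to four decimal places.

7.5161

Let m_i = S''(x_i). Step sizes h_i = 3, 1, 1; slopes of the chords Δ_i = (y_(i+1) - y_i)/h_i = 3, -13, 4.
  3·m_0 + 8·m_1 + 1·m_2 = 6(Δ_1 - Δ_0) = -96
  1·m_1 + 4·m_2 + 1·m_3 = 6(Δ_2 - Δ_1) = 102
Natural end conditions: m_0 = m_3 = 0.
Forward elimination and back-substitution give m_0 = 0, m_1 = -486/31, m_2 = 912/31, m_3 = 0.
On [3, 4], with S_1(x) = a_1 + b_1·(x - 3) + c_1·(x - 3)² + d_1·(x - 3)³: c_1 = m_1/2 = -243/31, d_1 = (m_2 - m_1)/(6h_1) = 233/31, b_1 = Δ_1 - h_1(2m_1 + m_2)/6 = -393/31.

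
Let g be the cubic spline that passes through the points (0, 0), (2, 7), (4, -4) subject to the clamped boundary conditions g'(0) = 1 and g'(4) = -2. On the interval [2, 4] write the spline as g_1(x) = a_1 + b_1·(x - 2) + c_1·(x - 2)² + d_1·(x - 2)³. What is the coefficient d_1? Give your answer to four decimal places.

With M_i denoting the second derivative at x_i, h_i = 2, 2, and Δ_i = (y_(i+1) − y_i)/h_i = 7/2, -11/2:
  2·M_0 + 8·M_1 + 2·M_2 = 6(Δ_1 - Δ_0) = -54
Clamped end conditions give two more equations: 2h_0·M_0 + h_0·M_1 = 6(Δ_0 - g'(0)) = 15 and h_1·M_1 + 2h_1·M_2 = 6(g'(4) - Δ_1) = 21.
Hence M_0 = 39/4, M_1 = -12, M_2 = 45/4.
On [2, 4], with g_1(x) = a_1 + b_1·(x - 2) + c_1·(x - 2)² + d_1·(x - 2)³: c_1 = M_1/2 = -6, d_1 = (M_2 - M_1)/(6h_1) = 31/16, b_1 = Δ_1 - h_1(2M_1 + M_2)/6 = -5/4.

1.9375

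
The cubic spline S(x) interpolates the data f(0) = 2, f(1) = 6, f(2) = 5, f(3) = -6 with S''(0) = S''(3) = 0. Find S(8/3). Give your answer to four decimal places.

With M_i denoting the second derivative at x_i, h_i = 1, 1, 1, and Δ_i = (y_(i+1) − y_i)/h_i = 4, -1, -11:
  1·M_0 + 4·M_1 + 1·M_2 = 6(Δ_1 - Δ_0) = -30
  1·M_1 + 4·M_2 + 1·M_3 = 6(Δ_2 - Δ_1) = -60
Natural end conditions: M_0 = M_3 = 0.
Solving the tridiagonal system: M_0 = 0, M_1 = -4, M_2 = -14, M_3 = 0.
On [2, 3], S(x) = 5 - 19/3·(x - 2) - 7·(x - 2)² + 7/3·(x - 2)³.
With (x - 2) = 2/3: S(8/3) = -133/81.

-1.6420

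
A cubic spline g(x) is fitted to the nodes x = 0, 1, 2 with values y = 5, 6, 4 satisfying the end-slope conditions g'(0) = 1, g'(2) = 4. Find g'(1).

-2

Let σ_i = g''(x_i). Step sizes h_i = 1, 1; slopes of the chords Δ_i = (y_(i+1) - y_i)/h_i = 1, -2.
  1·σ_0 + 4·σ_1 + 1·σ_2 = 6(Δ_1 - Δ_0) = -18
Clamped end conditions give two more equations: 2h_0·σ_0 + h_0·σ_1 = 6(Δ_0 - g'(0)) = 0 and h_1·σ_1 + 2h_1·σ_2 = 6(g'(2) - Δ_1) = 36.
Solving the tridiagonal system: σ_0 = 6, σ_1 = -12, σ_2 = 24.
On [1, 2], g'(x) = b_1 + 2c_1·(x - 1) + 3d_1·(x - 1)² with b_1 = Δ_1 - h_1(2σ_1 + σ_2)/6 = -2, c_1 = σ_1/2 = -6, d_1 = (σ_2 - σ_1)/(6h_1) = 6. So g'(1) = -2.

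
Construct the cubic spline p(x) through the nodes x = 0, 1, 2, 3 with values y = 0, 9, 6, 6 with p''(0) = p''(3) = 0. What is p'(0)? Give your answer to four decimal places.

12.4000

With σ_i denoting the second derivative at x_i, h_i = 1, 1, 1, and Δ_i = (y_(i+1) − y_i)/h_i = 9, -3, 0:
  1·σ_0 + 4·σ_1 + 1·σ_2 = 6(Δ_1 - Δ_0) = -72
  1·σ_1 + 4·σ_2 + 1·σ_3 = 6(Δ_2 - Δ_1) = 18
Natural end conditions: σ_0 = σ_3 = 0.
Forward elimination and back-substitution give σ_0 = 0, σ_1 = -102/5, σ_2 = 48/5, σ_3 = 0.
On [0, 1], p'(x) = b_0 + 2c_0·x + 3d_0·x² with b_0 = Δ_0 - h_0(2σ_0 + σ_1)/6 = 62/5, c_0 = σ_0/2 = 0, d_0 = (σ_1 - σ_0)/(6h_0) = -17/5. So p'(0) = 62/5.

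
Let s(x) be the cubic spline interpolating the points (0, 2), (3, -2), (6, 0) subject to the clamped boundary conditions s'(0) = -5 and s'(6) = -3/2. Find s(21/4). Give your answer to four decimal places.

With σ_i denoting the second derivative at x_i, h_i = 3, 3, and Δ_i = (y_(i+1) − y_i)/h_i = -4/3, 2/3:
  3·σ_0 + 12·σ_1 + 3·σ_2 = 6(Δ_1 - Δ_0) = 12
Clamped end conditions give two more equations: 2h_0·σ_0 + h_0·σ_1 = 6(Δ_0 - s'(0)) = 22 and h_1·σ_1 + 2h_1·σ_2 = 6(s'(6) - Δ_1) = -13.
Forward elimination and back-substitution give σ_0 = 13/4, σ_1 = 5/6, σ_2 = -31/12.
On [3, 6], s(x) = -2 + 9/8·(x - 3) + 5/12·(x - 3)² - 41/216·(x - 3)³.
With (x - 3) = 9/4: s(21/4) = 245/512.

0.4785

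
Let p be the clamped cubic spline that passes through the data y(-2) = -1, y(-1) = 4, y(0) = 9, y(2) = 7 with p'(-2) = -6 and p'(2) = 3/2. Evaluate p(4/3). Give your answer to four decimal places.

7.2761

Write σ_i for p''(x_i). With h_i = 1, 1, 2 and divided differences Δ_i = 5, 5, -1, the continuity of p' gives the tridiagonal system
  1·σ_0 + 4·σ_1 + 1·σ_2 = 6(Δ_1 - Δ_0) = 0
  1·σ_1 + 6·σ_2 + 2·σ_3 = 6(Δ_2 - Δ_1) = -36
Clamped end conditions give two more equations: 2h_0·σ_0 + h_0·σ_1 = 6(Δ_0 - p'(-2)) = 66 and h_2·σ_2 + 2h_2·σ_3 = 6(p'(2) - Δ_2) = 15.
Forward elimination and back-substitution give σ_0 = 807/22, σ_1 = -81/11, σ_2 = -159/22, σ_3 = 81/11.
On [0, 2], p(x) = 9 + 15/11·x - 159/44·x² + 107/88·x³.
With x = 4/3: p(4/3) = 2161/297.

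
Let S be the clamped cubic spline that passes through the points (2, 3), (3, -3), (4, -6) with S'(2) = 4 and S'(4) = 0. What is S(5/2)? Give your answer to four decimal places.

1.4688

Let m_i = S''(x_i). Step sizes h_i = 1, 1; slopes of the chords Δ_i = (y_(i+1) - y_i)/h_i = -6, -3.
  1·m_0 + 4·m_1 + 1·m_2 = 6(Δ_1 - Δ_0) = 18
Clamped end conditions give two more equations: 2h_0·m_0 + h_0·m_1 = 6(Δ_0 - S'(2)) = -60 and h_1·m_1 + 2h_1·m_2 = 6(S'(4) - Δ_1) = 18.
Forward elimination and back-substitution give m_0 = -73/2, m_1 = 13, m_2 = 5/2.
On [2, 3], S(x) = 3 + 4·(x - 2) - 73/4·(x - 2)² + 33/4·(x - 2)³.
With (x - 2) = 1/2: S(5/2) = 47/32.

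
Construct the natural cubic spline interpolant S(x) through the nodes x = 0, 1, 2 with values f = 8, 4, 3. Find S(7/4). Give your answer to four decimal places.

Write m_i for S''(x_i). With h_i = 1, 1 and divided differences Δ_i = -4, -1, the continuity of S' gives the tridiagonal system
  1·m_0 + 4·m_1 + 1·m_2 = 6(Δ_1 - Δ_0) = 18
Natural end conditions: m_0 = m_2 = 0.
Hence m_0 = 0, m_1 = 9/2, m_2 = 0.
On [1, 2], S(x) = 4 - 5/2·(x - 1) + 9/4·(x - 1)² - 3/4·(x - 1)³.
With (x - 1) = 3/4: S(7/4) = 787/256.

3.0742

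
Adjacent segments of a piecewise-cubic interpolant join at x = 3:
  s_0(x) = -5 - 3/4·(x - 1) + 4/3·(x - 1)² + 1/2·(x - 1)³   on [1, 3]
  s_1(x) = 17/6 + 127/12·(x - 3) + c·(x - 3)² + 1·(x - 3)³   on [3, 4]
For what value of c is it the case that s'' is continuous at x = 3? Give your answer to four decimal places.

4.3333

s_0''(x) = 8/3 + 3·(x - 1), so s_0''(3) = 26/3. On the right, s_1''(3) = 2c, so c = 13/3.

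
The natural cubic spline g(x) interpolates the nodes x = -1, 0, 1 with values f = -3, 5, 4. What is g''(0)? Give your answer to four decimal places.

Write M_i for g''(x_i). With h_i = 1, 1 and divided differences Δ_i = 8, -1, the continuity of g' gives the tridiagonal system
  1·M_0 + 4·M_1 + 1·M_2 = 6(Δ_1 - Δ_0) = -54
Natural end conditions: M_0 = M_2 = 0.
Forward elimination and back-substitution give M_0 = 0, M_1 = -27/2, M_2 = 0.

-13.5000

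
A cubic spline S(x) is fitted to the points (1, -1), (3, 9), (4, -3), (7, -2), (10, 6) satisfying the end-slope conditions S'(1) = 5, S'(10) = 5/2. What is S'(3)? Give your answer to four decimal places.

-6.5000

Write σ_i for S''(x_i). With h_i = 2, 1, 3, 3 and divided differences Δ_i = 5, -12, 1/3, 8/3, the continuity of S' gives the tridiagonal system
  2·σ_0 + 6·σ_1 + 1·σ_2 = 6(Δ_1 - Δ_0) = -102
  1·σ_1 + 8·σ_2 + 3·σ_3 = 6(Δ_2 - Δ_1) = 74
  3·σ_2 + 12·σ_3 + 3·σ_4 = 6(Δ_3 - Δ_2) = 14
Clamped end conditions give two more equations: 2h_0·σ_0 + h_0·σ_1 = 6(Δ_0 - S'(1)) = 0 and h_3·σ_3 + 2h_3·σ_4 = 6(S'(10) - Δ_3) = -1.
Forward elimination and back-substitution give σ_0 = 23/2, σ_1 = -23, σ_2 = 13, σ_3 = -7/3, σ_4 = 1.
On [3, 4], S'(x) = b_1 + 2c_1·(x - 3) + 3d_1·(x - 3)² with b_1 = Δ_1 - h_1(2σ_1 + σ_2)/6 = -13/2, c_1 = σ_1/2 = -23/2, d_1 = (σ_2 - σ_1)/(6h_1) = 6. So S'(3) = -13/2.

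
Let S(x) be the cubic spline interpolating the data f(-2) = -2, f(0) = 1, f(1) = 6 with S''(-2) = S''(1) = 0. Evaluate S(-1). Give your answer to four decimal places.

-1.3750

Put m_i = S'' at the i-th knot. Here h = (2, 1) and Δ = (3/2, 5), so the interior equations h_(i-1)·m_(i-1) + 2(h_(i-1)+h_i)·m_i + h_i·m_(i+1) = 6(Δ_i − Δ_(i-1)) read
  2·m_0 + 6·m_1 + 1·m_2 = 6(Δ_1 - Δ_0) = 21
Natural end conditions: m_0 = m_2 = 0.
Solving the tridiagonal system: m_0 = 0, m_1 = 7/2, m_2 = 0.
On [-2, 0], S(x) = -2 + 1/3·(x + 2) + 0·(x + 2)² + 7/24·(x + 2)³.
With (x + 2) = 1: S(-1) = -11/8.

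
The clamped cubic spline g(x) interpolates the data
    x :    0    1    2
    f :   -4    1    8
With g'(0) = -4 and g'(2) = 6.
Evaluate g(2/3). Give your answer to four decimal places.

Write m_i for g''(x_i). With h_i = 1, 1 and divided differences Δ_i = 5, 7, the continuity of g' gives the tridiagonal system
  1·m_0 + 4·m_1 + 1·m_2 = 6(Δ_1 - Δ_0) = 12
Clamped end conditions give two more equations: 2h_0·m_0 + h_0·m_1 = 6(Δ_0 - g'(0)) = 54 and h_1·m_1 + 2h_1·m_2 = 6(g'(2) - Δ_1) = -6.
Hence m_0 = 29, m_1 = -4, m_2 = -1.
On [0, 1], g(x) = -4 - 4·x + 29/2·x² - 11/2·x³.
With x = 2/3: g(2/3) = -50/27.

-1.8519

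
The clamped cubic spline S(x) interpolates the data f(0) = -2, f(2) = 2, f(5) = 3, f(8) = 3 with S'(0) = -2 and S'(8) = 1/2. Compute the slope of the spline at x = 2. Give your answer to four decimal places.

Let m_i = S''(x_i). Step sizes h_i = 2, 3, 3; slopes of the chords Δ_i = (y_(i+1) - y_i)/h_i = 2, 1/3, 0.
  2·m_0 + 10·m_1 + 3·m_2 = 6(Δ_1 - Δ_0) = -10
  3·m_1 + 12·m_2 + 3·m_3 = 6(Δ_2 - Δ_1) = -2
Clamped end conditions give two more equations: 2h_0·m_0 + h_0·m_1 = 6(Δ_0 - S'(0)) = 24 and h_2·m_2 + 2h_2·m_3 = 6(S'(8) - Δ_2) = 3.
Solving: m_0 = 277/38, m_1 = -49/19, m_2 = 23/57, m_3 = 17/57.
On [2, 5], S'(x) = b_1 + 2c_1·(x - 2) + 3d_1·(x - 2)² with b_1 = Δ_1 - h_1(2m_1 + m_2)/6 = 103/38, c_1 = m_1/2 = -49/38, d_1 = (m_2 - m_1)/(6h_1) = 85/513. So S'(2) = 103/38.

2.7105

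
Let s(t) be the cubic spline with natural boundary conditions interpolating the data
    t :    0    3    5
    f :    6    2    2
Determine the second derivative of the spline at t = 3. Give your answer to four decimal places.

0.8000

Write M_i for s''(x_i). With h_i = 3, 2 and divided differences Δ_i = -4/3, 0, the continuity of s' gives the tridiagonal system
  3·M_0 + 10·M_1 + 2·M_2 = 6(Δ_1 - Δ_0) = 8
Natural end conditions: M_0 = M_2 = 0.
Solving the tridiagonal system: M_0 = 0, M_1 = 4/5, M_2 = 0.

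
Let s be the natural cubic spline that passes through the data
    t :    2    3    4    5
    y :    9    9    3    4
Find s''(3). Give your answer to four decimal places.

-12.4000

Write M_i for s''(x_i). With h_i = 1, 1, 1 and divided differences Δ_i = 0, -6, 1, the continuity of s' gives the tridiagonal system
  1·M_0 + 4·M_1 + 1·M_2 = 6(Δ_1 - Δ_0) = -36
  1·M_1 + 4·M_2 + 1·M_3 = 6(Δ_2 - Δ_1) = 42
Natural end conditions: M_0 = M_3 = 0.
Hence M_0 = 0, M_1 = -62/5, M_2 = 68/5, M_3 = 0.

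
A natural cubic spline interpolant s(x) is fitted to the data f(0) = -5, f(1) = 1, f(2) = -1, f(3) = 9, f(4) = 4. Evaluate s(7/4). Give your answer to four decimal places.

-1.3982

Write σ_i for s''(x_i). With h_i = 1, 1, 1, 1 and divided differences Δ_i = 6, -2, 10, -5, the continuity of s' gives the tridiagonal system
  1·σ_0 + 4·σ_1 + 1·σ_2 = 6(Δ_1 - Δ_0) = -48
  1·σ_1 + 4·σ_2 + 1·σ_3 = 6(Δ_2 - Δ_1) = 72
  1·σ_2 + 4·σ_3 + 1·σ_4 = 6(Δ_3 - Δ_2) = -90
Natural end conditions: σ_0 = σ_4 = 0.
Forward elimination and back-substitution give σ_0 = 0, σ_1 = -549/28, σ_2 = 213/7, σ_3 = -843/28, σ_4 = 0.
On [1, 2], s(x) = 1 - 15/28·(x - 1) - 549/56·(x - 1)² + 467/56·(x - 1)³.
With (x - 1) = 3/4: s(7/4) = -5011/3584.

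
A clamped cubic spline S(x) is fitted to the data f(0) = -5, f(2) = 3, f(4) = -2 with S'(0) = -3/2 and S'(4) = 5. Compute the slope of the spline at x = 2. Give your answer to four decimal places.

Let M_i = S''(x_i). Step sizes h_i = 2, 2; slopes of the chords Δ_i = (y_(i+1) - y_i)/h_i = 4, -5/2.
  2·M_0 + 8·M_1 + 2·M_2 = 6(Δ_1 - Δ_0) = -39
Clamped end conditions give two more equations: 2h_0·M_0 + h_0·M_1 = 6(Δ_0 - S'(0)) = 33 and h_1·M_1 + 2h_1·M_2 = 6(S'(4) - Δ_1) = 45.
Solving: M_0 = 59/4, M_1 = -13, M_2 = 71/4.
On [2, 4], S'(x) = b_1 + 2c_1·(x - 2) + 3d_1·(x - 2)² with b_1 = Δ_1 - h_1(2M_1 + M_2)/6 = 1/4, c_1 = M_1/2 = -13/2, d_1 = (M_2 - M_1)/(6h_1) = 41/16. So S'(2) = 1/4.

0.2500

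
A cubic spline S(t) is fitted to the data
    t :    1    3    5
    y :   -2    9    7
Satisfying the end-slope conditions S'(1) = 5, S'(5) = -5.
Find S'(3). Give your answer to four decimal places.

3.3750

Write M_i for S''(x_i). With h_i = 2, 2 and divided differences Δ_i = 11/2, -1, the continuity of S' gives the tridiagonal system
  2·M_0 + 8·M_1 + 2·M_2 = 6(Δ_1 - Δ_0) = -39
Clamped end conditions give two more equations: 2h_0·M_0 + h_0·M_1 = 6(Δ_0 - S'(1)) = 3 and h_1·M_1 + 2h_1·M_2 = 6(S'(5) - Δ_1) = -24.
Solving: M_0 = 25/8, M_1 = -19/4, M_2 = -29/8.
On [3, 5], S'(t) = b_1 + 2c_1·(t - 3) + 3d_1·(t - 3)² with b_1 = Δ_1 - h_1(2M_1 + M_2)/6 = 27/8, c_1 = M_1/2 = -19/8, d_1 = (M_2 - M_1)/(6h_1) = 3/32. So S'(3) = 27/8.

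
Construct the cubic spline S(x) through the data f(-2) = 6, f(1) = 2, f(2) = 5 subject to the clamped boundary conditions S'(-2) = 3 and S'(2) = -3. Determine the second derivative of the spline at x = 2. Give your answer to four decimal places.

-22.7500

Put M_i = S'' at the i-th knot. Here h = (3, 1) and Δ = (-4/3, 3), so the interior equations h_(i-1)·M_(i-1) + 2(h_(i-1)+h_i)·M_i + h_i·M_(i+1) = 6(Δ_i − Δ_(i-1)) read
  3·M_0 + 8·M_1 + 1·M_2 = 6(Δ_1 - Δ_0) = 26
Clamped end conditions give two more equations: 2h_0·M_0 + h_0·M_1 = 6(Δ_0 - S'(-2)) = -26 and h_1·M_1 + 2h_1·M_2 = 6(S'(2) - Δ_1) = -36.
Hence M_0 = -109/12, M_1 = 19/2, M_2 = -91/4.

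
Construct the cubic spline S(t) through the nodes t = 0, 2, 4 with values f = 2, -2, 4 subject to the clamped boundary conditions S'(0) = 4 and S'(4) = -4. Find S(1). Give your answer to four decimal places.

Write M_i for S''(x_i). With h_i = 2, 2 and divided differences Δ_i = -2, 3, the continuity of S' gives the tridiagonal system
  2·M_0 + 8·M_1 + 2·M_2 = 6(Δ_1 - Δ_0) = 30
Clamped end conditions give two more equations: 2h_0·M_0 + h_0·M_1 = 6(Δ_0 - S'(0)) = -36 and h_1·M_1 + 2h_1·M_2 = 6(S'(4) - Δ_1) = -42.
Solving the tridiagonal system: M_0 = -59/4, M_1 = 23/2, M_2 = -65/4.
On [0, 2], S(t) = 2 + 4·t - 59/8·t² + 35/16·t³.
With t = 1: S(1) = 13/16.

0.8125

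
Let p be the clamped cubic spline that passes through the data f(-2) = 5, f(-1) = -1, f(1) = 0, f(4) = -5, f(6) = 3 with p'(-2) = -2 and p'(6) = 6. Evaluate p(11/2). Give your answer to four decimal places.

0.1207

With σ_i denoting the second derivative at x_i, h_i = 1, 2, 3, 2, and Δ_i = (y_(i+1) − y_i)/h_i = -6, 1/2, -5/3, 4:
  1·σ_0 + 6·σ_1 + 2·σ_2 = 6(Δ_1 - Δ_0) = 39
  2·σ_1 + 10·σ_2 + 3·σ_3 = 6(Δ_2 - Δ_1) = -13
  3·σ_2 + 10·σ_3 + 2·σ_4 = 6(Δ_3 - Δ_2) = 34
Clamped end conditions give two more equations: 2h_0·σ_0 + h_0·σ_1 = 6(Δ_0 - p'(-2)) = -24 and h_3·σ_3 + 2h_3·σ_4 = 6(p'(6) - Δ_3) = 12.
Forward elimination and back-substitution give σ_0 = -4787/273, σ_1 = 3022/273, σ_2 = -1349/273, σ_3 = 433/91, σ_4 = 113/182.
On [4, 6], p(t) = -5 + 113/182·(t - 4) + 433/182·(t - 4)² - 251/728·(t - 4)³.
With (t - 4) = 3/2: p(11/2) = 703/5824.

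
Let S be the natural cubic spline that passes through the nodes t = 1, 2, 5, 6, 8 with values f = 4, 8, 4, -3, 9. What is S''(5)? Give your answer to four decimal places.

-5.2174

Write M_i for S''(x_i). With h_i = 1, 3, 1, 2 and divided differences Δ_i = 4, -4/3, -7, 6, the continuity of S' gives the tridiagonal system
  1·M_0 + 8·M_1 + 3·M_2 = 6(Δ_1 - Δ_0) = -32
  3·M_1 + 8·M_2 + 1·M_3 = 6(Δ_2 - Δ_1) = -34
  1·M_2 + 6·M_3 + 2·M_4 = 6(Δ_3 - Δ_2) = 78
Natural end conditions: M_0 = M_4 = 0.
Forward elimination and back-substitution give M_0 = 0, M_1 = -47/23, M_2 = -120/23, M_3 = 319/23, M_4 = 0.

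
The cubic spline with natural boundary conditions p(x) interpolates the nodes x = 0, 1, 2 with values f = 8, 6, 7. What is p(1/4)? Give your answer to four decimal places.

Put M_i = p'' at the i-th knot. Here h = (1, 1) and Δ = (-2, 1), so the interior equations h_(i-1)·M_(i-1) + 2(h_(i-1)+h_i)·M_i + h_i·M_(i+1) = 6(Δ_i − Δ_(i-1)) read
  1·M_0 + 4·M_1 + 1·M_2 = 6(Δ_1 - Δ_0) = 18
Natural end conditions: M_0 = M_2 = 0.
Solving: M_0 = 0, M_1 = 9/2, M_2 = 0.
On [0, 1], p(x) = 8 - 11/4·x + 0·x² + 3/4·x³.
With x = 1/4: p(1/4) = 1875/256.

7.3242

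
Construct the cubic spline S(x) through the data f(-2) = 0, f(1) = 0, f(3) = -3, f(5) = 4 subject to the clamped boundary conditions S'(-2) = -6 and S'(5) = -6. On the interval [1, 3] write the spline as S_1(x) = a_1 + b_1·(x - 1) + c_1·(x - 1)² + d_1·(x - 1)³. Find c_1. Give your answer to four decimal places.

-2.7568

Write σ_i for S''(x_i). With h_i = 3, 2, 2 and divided differences Δ_i = 0, -3/2, 7/2, the continuity of S' gives the tridiagonal system
  3·σ_0 + 10·σ_1 + 2·σ_2 = 6(Δ_1 - Δ_0) = -9
  2·σ_1 + 8·σ_2 + 2·σ_3 = 6(Δ_2 - Δ_1) = 30
Clamped end conditions give two more equations: 2h_0·σ_0 + h_0·σ_1 = 6(Δ_0 - S'(-2)) = 36 and h_2·σ_2 + 2h_2·σ_3 = 6(S'(5) - Δ_2) = -57.
Solving the tridiagonal system: σ_0 = 324/37, σ_1 = -204/37, σ_2 = 735/74, σ_3 = -711/37.
On [1, 3], with S_1(x) = a_1 + b_1·(x - 1) + c_1·(x - 1)² + d_1·(x - 1)³: c_1 = σ_1/2 = -102/37, d_1 = (σ_2 - σ_1)/(6h_1) = 381/296, b_1 = Δ_1 - h_1(2σ_1 + σ_2)/6 = -42/37.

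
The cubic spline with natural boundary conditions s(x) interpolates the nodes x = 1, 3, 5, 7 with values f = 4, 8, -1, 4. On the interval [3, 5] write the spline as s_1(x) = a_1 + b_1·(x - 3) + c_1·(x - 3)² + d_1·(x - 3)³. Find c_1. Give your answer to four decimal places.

-3.3000

Let M_i = s''(x_i). Step sizes h_i = 2, 2, 2; slopes of the chords Δ_i = (y_(i+1) - y_i)/h_i = 2, -9/2, 5/2.
  2·M_0 + 8·M_1 + 2·M_2 = 6(Δ_1 - Δ_0) = -39
  2·M_1 + 8·M_2 + 2·M_3 = 6(Δ_2 - Δ_1) = 42
Natural end conditions: M_0 = M_3 = 0.
Solving: M_0 = 0, M_1 = -33/5, M_2 = 69/10, M_3 = 0.
On [3, 5], with s_1(x) = a_1 + b_1·(x - 3) + c_1·(x - 3)² + d_1·(x - 3)³: c_1 = M_1/2 = -33/10, d_1 = (M_2 - M_1)/(6h_1) = 9/8, b_1 = Δ_1 - h_1(2M_1 + M_2)/6 = -12/5.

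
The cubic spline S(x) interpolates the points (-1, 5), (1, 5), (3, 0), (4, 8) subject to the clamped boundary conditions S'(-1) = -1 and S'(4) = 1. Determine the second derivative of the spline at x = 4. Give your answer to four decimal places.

-30.0435

Let M_i = S''(x_i). Step sizes h_i = 2, 2, 1; slopes of the chords Δ_i = (y_(i+1) - y_i)/h_i = 0, -5/2, 8.
  2·M_0 + 8·M_1 + 2·M_2 = 6(Δ_1 - Δ_0) = -15
  2·M_1 + 6·M_2 + 1·M_3 = 6(Δ_2 - Δ_1) = 63
Clamped end conditions give two more equations: 2h_0·M_0 + h_0·M_1 = 6(Δ_0 - S'(-1)) = 6 and h_2·M_2 + 2h_2·M_3 = 6(S'(4) - Δ_2) = -42.
Solving the tridiagonal system: M_0 = 247/46, M_1 = -178/23, M_2 = 416/23, M_3 = -691/23.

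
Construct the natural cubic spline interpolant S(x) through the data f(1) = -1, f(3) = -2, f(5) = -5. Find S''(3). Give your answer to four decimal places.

Write σ_i for S''(x_i). With h_i = 2, 2 and divided differences Δ_i = -1/2, -3/2, the continuity of S' gives the tridiagonal system
  2·σ_0 + 8·σ_1 + 2·σ_2 = 6(Δ_1 - Δ_0) = -6
Natural end conditions: σ_0 = σ_2 = 0.
Hence σ_0 = 0, σ_1 = -3/4, σ_2 = 0.

-0.7500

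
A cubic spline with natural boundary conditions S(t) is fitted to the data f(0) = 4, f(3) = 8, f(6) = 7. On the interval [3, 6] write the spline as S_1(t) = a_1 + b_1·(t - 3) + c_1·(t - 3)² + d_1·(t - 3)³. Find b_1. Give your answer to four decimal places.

Let M_i = S''(x_i). Step sizes h_i = 3, 3; slopes of the chords Δ_i = (y_(i+1) - y_i)/h_i = 4/3, -1/3.
  3·M_0 + 12·M_1 + 3·M_2 = 6(Δ_1 - Δ_0) = -10
Natural end conditions: M_0 = M_2 = 0.
Solving: M_0 = 0, M_1 = -5/6, M_2 = 0.
On [3, 6], with S_1(t) = a_1 + b_1·(t - 3) + c_1·(t - 3)² + d_1·(t - 3)³: c_1 = M_1/2 = -5/12, d_1 = (M_2 - M_1)/(6h_1) = 5/108, b_1 = Δ_1 - h_1(2M_1 + M_2)/6 = 1/2.

0.5000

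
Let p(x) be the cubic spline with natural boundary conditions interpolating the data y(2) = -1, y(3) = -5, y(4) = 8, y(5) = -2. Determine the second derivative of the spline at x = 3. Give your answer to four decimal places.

Put σ_i = p'' at the i-th knot. Here h = (1, 1, 1) and Δ = (-4, 13, -10), so the interior equations h_(i-1)·σ_(i-1) + 2(h_(i-1)+h_i)·σ_i + h_i·σ_(i+1) = 6(Δ_i − Δ_(i-1)) read
  1·σ_0 + 4·σ_1 + 1·σ_2 = 6(Δ_1 - Δ_0) = 102
  1·σ_1 + 4·σ_2 + 1·σ_3 = 6(Δ_2 - Δ_1) = -138
Natural end conditions: σ_0 = σ_3 = 0.
Forward elimination and back-substitution give σ_0 = 0, σ_1 = 182/5, σ_2 = -218/5, σ_3 = 0.

36.4000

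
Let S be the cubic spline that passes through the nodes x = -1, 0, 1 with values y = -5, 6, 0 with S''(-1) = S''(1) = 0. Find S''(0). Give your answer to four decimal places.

Let M_i = S''(x_i). Step sizes h_i = 1, 1; slopes of the chords Δ_i = (y_(i+1) - y_i)/h_i = 11, -6.
  1·M_0 + 4·M_1 + 1·M_2 = 6(Δ_1 - Δ_0) = -102
Natural end conditions: M_0 = M_2 = 0.
Hence M_0 = 0, M_1 = -51/2, M_2 = 0.

-25.5000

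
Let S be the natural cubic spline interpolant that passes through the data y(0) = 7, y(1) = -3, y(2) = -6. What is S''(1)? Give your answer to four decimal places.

With M_i denoting the second derivative at x_i, h_i = 1, 1, and Δ_i = (y_(i+1) − y_i)/h_i = -10, -3:
  1·M_0 + 4·M_1 + 1·M_2 = 6(Δ_1 - Δ_0) = 42
Natural end conditions: M_0 = M_2 = 0.
Solving the tridiagonal system: M_0 = 0, M_1 = 21/2, M_2 = 0.

10.5000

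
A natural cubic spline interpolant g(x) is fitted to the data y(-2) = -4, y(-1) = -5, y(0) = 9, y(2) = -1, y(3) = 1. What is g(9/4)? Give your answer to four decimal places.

Put m_i = g'' at the i-th knot. Here h = (1, 1, 2, 1) and Δ = (-1, 14, -5, 2), so the interior equations h_(i-1)·m_(i-1) + 2(h_(i-1)+h_i)·m_i + h_i·m_(i+1) = 6(Δ_i − Δ_(i-1)) read
  1·m_0 + 4·m_1 + 1·m_2 = 6(Δ_1 - Δ_0) = 90
  1·m_1 + 6·m_2 + 2·m_3 = 6(Δ_2 - Δ_1) = -114
  2·m_2 + 6·m_3 + 1·m_4 = 6(Δ_3 - Δ_2) = 42
Natural end conditions: m_0 = m_4 = 0.
Forward elimination and back-substitution give m_0 = 0, m_1 = 1824/61, m_2 = -1806/61, m_3 = 1029/61, m_4 = 0.
On [2, 3], g(x) = -1 - 221/61·(x - 2) + 1029/122·(x - 2)² - 343/122·(x - 2)³.
With (x - 2) = 1/4: g(9/4) = -11107/7808.

-1.4225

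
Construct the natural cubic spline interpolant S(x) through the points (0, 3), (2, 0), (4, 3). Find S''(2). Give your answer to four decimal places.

2.2500

With M_i denoting the second derivative at x_i, h_i = 2, 2, and Δ_i = (y_(i+1) − y_i)/h_i = -3/2, 3/2:
  2·M_0 + 8·M_1 + 2·M_2 = 6(Δ_1 - Δ_0) = 18
Natural end conditions: M_0 = M_2 = 0.
Hence M_0 = 0, M_1 = 9/4, M_2 = 0.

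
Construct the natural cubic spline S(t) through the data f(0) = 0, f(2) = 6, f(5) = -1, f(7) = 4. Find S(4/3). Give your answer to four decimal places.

Write M_i for S''(x_i). With h_i = 2, 3, 2 and divided differences Δ_i = 3, -7/3, 5/2, the continuity of S' gives the tridiagonal system
  2·M_0 + 10·M_1 + 3·M_2 = 6(Δ_1 - Δ_0) = -32
  3·M_1 + 10·M_2 + 2·M_3 = 6(Δ_2 - Δ_1) = 29
Natural end conditions: M_0 = M_3 = 0.
Solving the tridiagonal system: M_0 = 0, M_1 = -407/91, M_2 = 386/91, M_3 = 0.
On [0, 2], S(t) = 0 + 1226/273·t + 0·t² - 407/1092·t³.
With t = 4/3: S(4/3) = 37624/7371.

5.1043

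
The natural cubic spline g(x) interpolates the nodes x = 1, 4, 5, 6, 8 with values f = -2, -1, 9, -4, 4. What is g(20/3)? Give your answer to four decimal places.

-7.3314

Let σ_i = g''(x_i). Step sizes h_i = 3, 1, 1, 2; slopes of the chords Δ_i = (y_(i+1) - y_i)/h_i = 1/3, 10, -13, 4.
  3·σ_0 + 8·σ_1 + 1·σ_2 = 6(Δ_1 - Δ_0) = 58
  1·σ_1 + 4·σ_2 + 1·σ_3 = 6(Δ_2 - Δ_1) = -138
  1·σ_2 + 6·σ_3 + 2·σ_4 = 6(Δ_3 - Δ_2) = 102
Natural end conditions: σ_0 = σ_4 = 0.
Solving the tridiagonal system: σ_0 = 0, σ_1 = 1132/89, σ_2 = -3894/89, σ_3 = 2162/89, σ_4 = 0.
On [6, 8], g(x) = -4 - 3256/267·(x - 6) + 1081/89·(x - 6)² - 1081/534·(x - 6)³.
With (x - 6) = 2/3: g(20/3) = -52852/7209.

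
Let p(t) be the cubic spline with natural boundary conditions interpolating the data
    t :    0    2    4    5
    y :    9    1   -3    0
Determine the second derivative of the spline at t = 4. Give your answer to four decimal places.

4.9091

With M_i denoting the second derivative at x_i, h_i = 2, 2, 1, and Δ_i = (y_(i+1) − y_i)/h_i = -4, -2, 3:
  2·M_0 + 8·M_1 + 2·M_2 = 6(Δ_1 - Δ_0) = 12
  2·M_1 + 6·M_2 + 1·M_3 = 6(Δ_2 - Δ_1) = 30
Natural end conditions: M_0 = M_3 = 0.
Hence M_0 = 0, M_1 = 3/11, M_2 = 54/11, M_3 = 0.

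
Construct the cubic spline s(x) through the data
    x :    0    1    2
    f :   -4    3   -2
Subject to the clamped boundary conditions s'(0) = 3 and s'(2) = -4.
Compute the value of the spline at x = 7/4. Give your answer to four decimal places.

-0.5742

Write m_i for s''(x_i). With h_i = 1, 1 and divided differences Δ_i = 7, -5, the continuity of s' gives the tridiagonal system
  1·m_0 + 4·m_1 + 1·m_2 = 6(Δ_1 - Δ_0) = -72
Clamped end conditions give two more equations: 2h_0·m_0 + h_0·m_1 = 6(Δ_0 - s'(0)) = 24 and h_1·m_1 + 2h_1·m_2 = 6(s'(2) - Δ_1) = 6.
Forward elimination and back-substitution give m_0 = 53/2, m_1 = -29, m_2 = 35/2.
On [1, 2], s(x) = 3 + 7/4·(x - 1) - 29/2·(x - 1)² + 31/4·(x - 1)³.
With (x - 1) = 3/4: s(7/4) = -147/256.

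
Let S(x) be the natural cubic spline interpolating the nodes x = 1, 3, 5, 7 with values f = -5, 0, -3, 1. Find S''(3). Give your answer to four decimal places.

Write M_i for S''(x_i). With h_i = 2, 2, 2 and divided differences Δ_i = 5/2, -3/2, 2, the continuity of S' gives the tridiagonal system
  2·M_0 + 8·M_1 + 2·M_2 = 6(Δ_1 - Δ_0) = -24
  2·M_1 + 8·M_2 + 2·M_3 = 6(Δ_2 - Δ_1) = 21
Natural end conditions: M_0 = M_3 = 0.
Hence M_0 = 0, M_1 = -39/10, M_2 = 18/5, M_3 = 0.

-3.9000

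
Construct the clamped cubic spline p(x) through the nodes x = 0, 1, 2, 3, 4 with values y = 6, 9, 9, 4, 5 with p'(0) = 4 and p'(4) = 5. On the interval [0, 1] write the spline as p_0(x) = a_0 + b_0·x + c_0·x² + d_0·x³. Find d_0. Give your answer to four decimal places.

0.1071

Let M_i = p''(x_i). Step sizes h_i = 1, 1, 1, 1; slopes of the chords Δ_i = (y_(i+1) - y_i)/h_i = 3, 0, -5, 1.
  1·M_0 + 4·M_1 + 1·M_2 = 6(Δ_1 - Δ_0) = -18
  1·M_1 + 4·M_2 + 1·M_3 = 6(Δ_2 - Δ_1) = -30
  1·M_2 + 4·M_3 + 1·M_4 = 6(Δ_3 - Δ_2) = 36
Clamped end conditions give two more equations: 2h_0·M_0 + h_0·M_1 = 6(Δ_0 - p'(0)) = -6 and h_3·M_3 + 2h_3·M_4 = 6(p'(4) - Δ_3) = 24.
Solving: M_0 = -31/14, M_1 = -11/7, M_2 = -19/2, M_3 = 67/7, M_4 = 101/14.
On [0, 1], with p_0(x) = a_0 + b_0·x + c_0·x² + d_0·x³: c_0 = M_0/2 = -31/28, d_0 = (M_1 - M_0)/(6h_0) = 3/28, b_0 = Δ_0 - h_0(2M_0 + M_1)/6 = 4.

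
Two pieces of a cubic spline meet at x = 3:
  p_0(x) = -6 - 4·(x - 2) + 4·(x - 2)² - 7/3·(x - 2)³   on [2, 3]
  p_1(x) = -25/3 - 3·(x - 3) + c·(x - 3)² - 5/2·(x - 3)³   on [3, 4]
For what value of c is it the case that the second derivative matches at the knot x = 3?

-3

p_0''(x) = 8 - 14·(x - 2), so p_0''(3) = -6. On the right, p_1''(3) = 2c, so c = -3.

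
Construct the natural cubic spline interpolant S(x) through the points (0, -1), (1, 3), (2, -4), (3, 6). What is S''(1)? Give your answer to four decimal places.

-24.4000

Let M_i = S''(x_i). Step sizes h_i = 1, 1, 1; slopes of the chords Δ_i = (y_(i+1) - y_i)/h_i = 4, -7, 10.
  1·M_0 + 4·M_1 + 1·M_2 = 6(Δ_1 - Δ_0) = -66
  1·M_1 + 4·M_2 + 1·M_3 = 6(Δ_2 - Δ_1) = 102
Natural end conditions: M_0 = M_3 = 0.
Solving the tridiagonal system: M_0 = 0, M_1 = -122/5, M_2 = 158/5, M_3 = 0.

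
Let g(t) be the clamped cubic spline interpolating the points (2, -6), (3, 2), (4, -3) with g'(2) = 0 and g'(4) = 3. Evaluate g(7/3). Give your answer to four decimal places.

Put M_i = g'' at the i-th knot. Here h = (1, 1) and Δ = (8, -5), so the interior equations h_(i-1)·M_(i-1) + 2(h_(i-1)+h_i)·M_i + h_i·M_(i+1) = 6(Δ_i − Δ_(i-1)) read
  1·M_0 + 4·M_1 + 1·M_2 = 6(Δ_1 - Δ_0) = -78
Clamped end conditions give two more equations: 2h_0·M_0 + h_0·M_1 = 6(Δ_0 - g'(2)) = 48 and h_1·M_1 + 2h_1·M_2 = 6(g'(4) - Δ_1) = 48.
Solving: M_0 = 45, M_1 = -42, M_2 = 45.
On [2, 3], g(t) = -6 + 0·(t - 2) + 45/2·(t - 2)² - 29/2·(t - 2)³.
With (t - 2) = 1/3: g(7/3) = -109/27.

-4.0370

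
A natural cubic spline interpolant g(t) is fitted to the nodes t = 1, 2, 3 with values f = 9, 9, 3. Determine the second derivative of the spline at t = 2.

-9

Let σ_i = g''(x_i). Step sizes h_i = 1, 1; slopes of the chords Δ_i = (y_(i+1) - y_i)/h_i = 0, -6.
  1·σ_0 + 4·σ_1 + 1·σ_2 = 6(Δ_1 - Δ_0) = -36
Natural end conditions: σ_0 = σ_2 = 0.
Solving: σ_0 = 0, σ_1 = -9, σ_2 = 0.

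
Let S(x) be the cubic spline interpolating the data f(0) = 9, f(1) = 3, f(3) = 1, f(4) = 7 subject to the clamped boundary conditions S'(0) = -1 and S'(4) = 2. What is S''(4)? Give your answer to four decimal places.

Write M_i for S''(x_i). With h_i = 1, 2, 1 and divided differences Δ_i = -6, -1, 6, the continuity of S' gives the tridiagonal system
  1·M_0 + 6·M_1 + 2·M_2 = 6(Δ_1 - Δ_0) = 30
  2·M_1 + 6·M_2 + 1·M_3 = 6(Δ_2 - Δ_1) = 42
Clamped end conditions give two more equations: 2h_0·M_0 + h_0·M_1 = 6(Δ_0 - S'(0)) = -30 and h_2·M_2 + 2h_2·M_3 = 6(S'(4) - Δ_2) = -24.
Forward elimination and back-substitution give M_0 = -618/35, M_1 = 186/35, M_2 = 276/35, M_3 = -558/35.

-15.9429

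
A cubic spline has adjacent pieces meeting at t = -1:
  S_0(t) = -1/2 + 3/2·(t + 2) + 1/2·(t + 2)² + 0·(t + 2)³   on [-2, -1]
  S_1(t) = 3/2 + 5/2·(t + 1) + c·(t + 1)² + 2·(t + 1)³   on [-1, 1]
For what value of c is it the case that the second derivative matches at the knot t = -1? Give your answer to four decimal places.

S_0''(t) = 1 + 0·(t + 2), so S_0''(-1) = 1. On the right, S_1''(-1) = 2c, so c = 1/2.

0.5000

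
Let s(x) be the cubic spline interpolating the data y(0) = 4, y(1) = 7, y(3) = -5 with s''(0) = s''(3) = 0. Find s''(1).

-9

Put M_i = s'' at the i-th knot. Here h = (1, 2) and Δ = (3, -6), so the interior equations h_(i-1)·M_(i-1) + 2(h_(i-1)+h_i)·M_i + h_i·M_(i+1) = 6(Δ_i − Δ_(i-1)) read
  1·M_0 + 6·M_1 + 2·M_2 = 6(Δ_1 - Δ_0) = -54
Natural end conditions: M_0 = M_2 = 0.
Forward elimination and back-substitution give M_0 = 0, M_1 = -9, M_2 = 0.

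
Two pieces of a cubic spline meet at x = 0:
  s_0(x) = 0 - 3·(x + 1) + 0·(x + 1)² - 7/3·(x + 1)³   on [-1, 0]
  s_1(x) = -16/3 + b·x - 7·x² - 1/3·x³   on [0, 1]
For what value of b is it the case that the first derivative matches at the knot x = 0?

s_0'(x) = -3 + 0·(x + 1) - 7·(x + 1)², so s_0'(0) = -10. On the right, s_1'(0) = b, so b = -10.

-10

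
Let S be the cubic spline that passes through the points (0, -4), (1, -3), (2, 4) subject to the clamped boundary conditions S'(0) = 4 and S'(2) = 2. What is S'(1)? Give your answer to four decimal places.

With σ_i denoting the second derivative at x_i, h_i = 1, 1, and Δ_i = (y_(i+1) − y_i)/h_i = 1, 7:
  1·σ_0 + 4·σ_1 + 1·σ_2 = 6(Δ_1 - Δ_0) = 36
Clamped end conditions give two more equations: 2h_0·σ_0 + h_0·σ_1 = 6(Δ_0 - S'(0)) = -18 and h_1·σ_1 + 2h_1·σ_2 = 6(S'(2) - Δ_1) = -30.
Solving: σ_0 = -19, σ_1 = 20, σ_2 = -25.
On [1, 2], S'(t) = b_1 + 2c_1·(t - 1) + 3d_1·(t - 1)² with b_1 = Δ_1 - h_1(2σ_1 + σ_2)/6 = 9/2, c_1 = σ_1/2 = 10, d_1 = (σ_2 - σ_1)/(6h_1) = -15/2. So S'(1) = 9/2.

4.5000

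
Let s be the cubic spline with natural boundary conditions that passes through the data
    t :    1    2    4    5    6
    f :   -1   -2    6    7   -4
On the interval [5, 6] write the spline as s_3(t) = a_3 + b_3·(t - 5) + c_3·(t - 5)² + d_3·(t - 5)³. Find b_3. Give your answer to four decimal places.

-5.1639

Put m_i = s'' at the i-th knot. Here h = (1, 2, 1, 1) and Δ = (-1, 4, 1, -11), so the interior equations h_(i-1)·m_(i-1) + 2(h_(i-1)+h_i)·m_i + h_i·m_(i+1) = 6(Δ_i − Δ_(i-1)) read
  1·m_0 + 6·m_1 + 2·m_2 = 6(Δ_1 - Δ_0) = 30
  2·m_1 + 6·m_2 + 1·m_3 = 6(Δ_2 - Δ_1) = -18
  1·m_2 + 4·m_3 + 1·m_4 = 6(Δ_3 - Δ_2) = -72
Natural end conditions: m_0 = m_4 = 0.
Forward elimination and back-substitution give m_0 = 0, m_1 = 345/61, m_2 = -120/61, m_3 = -1068/61, m_4 = 0.
On [5, 6], with s_3(t) = a_3 + b_3·(t - 5) + c_3·(t - 5)² + d_3·(t - 5)³: c_3 = m_3/2 = -534/61, d_3 = (m_4 - m_3)/(6h_3) = 178/61, b_3 = Δ_3 - h_3(2m_3 + m_4)/6 = -315/61.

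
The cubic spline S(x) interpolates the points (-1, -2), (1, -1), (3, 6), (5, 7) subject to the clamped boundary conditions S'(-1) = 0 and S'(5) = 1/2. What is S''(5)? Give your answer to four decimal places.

1.7667

Let M_i = S''(x_i). Step sizes h_i = 2, 2, 2; slopes of the chords Δ_i = (y_(i+1) - y_i)/h_i = 1/2, 7/2, 1/2.
  2·M_0 + 8·M_1 + 2·M_2 = 6(Δ_1 - Δ_0) = 18
  2·M_1 + 8·M_2 + 2·M_3 = 6(Δ_2 - Δ_1) = -18
Clamped end conditions give two more equations: 2h_0·M_0 + h_0·M_1 = 6(Δ_0 - S'(-1)) = 3 and h_2·M_2 + 2h_2·M_3 = 6(S'(5) - Δ_2) = 0.
Forward elimination and back-substitution give M_0 = -14/15, M_1 = 101/30, M_2 = -53/15, M_3 = 53/30.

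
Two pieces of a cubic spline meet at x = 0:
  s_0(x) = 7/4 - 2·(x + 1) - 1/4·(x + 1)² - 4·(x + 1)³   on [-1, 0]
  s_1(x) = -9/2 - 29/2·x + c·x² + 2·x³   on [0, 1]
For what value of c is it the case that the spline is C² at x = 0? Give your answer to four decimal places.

-12.2500

s_0''(x) = -1/2 - 24·(x + 1), so s_0''(0) = -49/2. On the right, s_1''(0) = 2c, so c = -49/4.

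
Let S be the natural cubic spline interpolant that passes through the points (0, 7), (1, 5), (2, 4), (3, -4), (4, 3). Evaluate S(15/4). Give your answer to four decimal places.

0.1869

Put M_i = S'' at the i-th knot. Here h = (1, 1, 1, 1) and Δ = (-2, -1, -8, 7), so the interior equations h_(i-1)·M_(i-1) + 2(h_(i-1)+h_i)·M_i + h_i·M_(i+1) = 6(Δ_i − Δ_(i-1)) read
  1·M_0 + 4·M_1 + 1·M_2 = 6(Δ_1 - Δ_0) = 6
  1·M_1 + 4·M_2 + 1·M_3 = 6(Δ_2 - Δ_1) = -42
  1·M_2 + 4·M_3 + 1·M_4 = 6(Δ_3 - Δ_2) = 90
Natural end conditions: M_0 = M_4 = 0.
Solving: M_0 = 0, M_1 = 87/14, M_2 = -132/7, M_3 = 381/14, M_4 = 0.
On [3, 4], S(x) = -4 - 29/14·(x - 3) + 381/28·(x - 3)² - 127/28·(x - 3)³.
With (x - 3) = 3/4: S(15/4) = 335/1792.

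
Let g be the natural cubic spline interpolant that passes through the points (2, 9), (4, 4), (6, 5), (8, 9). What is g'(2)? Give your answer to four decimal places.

With M_i denoting the second derivative at x_i, h_i = 2, 2, 2, and Δ_i = (y_(i+1) − y_i)/h_i = -5/2, 1/2, 2:
  2·M_0 + 8·M_1 + 2·M_2 = 6(Δ_1 - Δ_0) = 18
  2·M_1 + 8·M_2 + 2·M_3 = 6(Δ_2 - Δ_1) = 9
Natural end conditions: M_0 = M_3 = 0.
Hence M_0 = 0, M_1 = 21/10, M_2 = 3/5, M_3 = 0.
On [2, 4], g'(x) = b_0 + 2c_0·(x - 2) + 3d_0·(x - 2)² with b_0 = Δ_0 - h_0(2M_0 + M_1)/6 = -16/5, c_0 = M_0/2 = 0, d_0 = (M_1 - M_0)/(6h_0) = 7/40. So g'(2) = -16/5.

-3.2000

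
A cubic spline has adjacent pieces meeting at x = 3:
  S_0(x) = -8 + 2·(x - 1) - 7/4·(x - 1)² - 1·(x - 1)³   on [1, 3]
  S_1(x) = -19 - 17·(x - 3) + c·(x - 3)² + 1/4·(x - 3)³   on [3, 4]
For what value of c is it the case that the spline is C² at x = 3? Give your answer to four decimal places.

-7.7500

S_0''(x) = -7/2 - 6·(x - 1), so S_0''(3) = -31/2. On the right, S_1''(3) = 2c, so c = -31/4.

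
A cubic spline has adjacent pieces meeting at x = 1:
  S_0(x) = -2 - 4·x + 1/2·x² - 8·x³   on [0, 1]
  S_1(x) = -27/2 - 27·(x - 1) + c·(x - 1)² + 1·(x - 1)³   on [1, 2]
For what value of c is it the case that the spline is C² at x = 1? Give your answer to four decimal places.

S_0''(x) = 1 - 48·x, so S_0''(1) = -47. On the right, S_1''(1) = 2c, so c = -47/2.

-23.5000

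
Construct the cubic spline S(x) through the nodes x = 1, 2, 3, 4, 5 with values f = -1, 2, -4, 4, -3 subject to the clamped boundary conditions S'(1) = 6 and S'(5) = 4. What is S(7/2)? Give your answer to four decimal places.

Put m_i = S'' at the i-th knot. Here h = (1, 1, 1, 1) and Δ = (3, -6, 8, -7), so the interior equations h_(i-1)·m_(i-1) + 2(h_(i-1)+h_i)·m_i + h_i·m_(i+1) = 6(Δ_i − Δ_(i-1)) read
  1·m_0 + 4·m_1 + 1·m_2 = 6(Δ_1 - Δ_0) = -54
  1·m_1 + 4·m_2 + 1·m_3 = 6(Δ_2 - Δ_1) = 84
  1·m_2 + 4·m_3 + 1·m_4 = 6(Δ_3 - Δ_2) = -90
Clamped end conditions give two more equations: 2h_0·m_0 + h_0·m_1 = 6(Δ_0 - S'(1)) = -18 and h_3·m_3 + 2h_3·m_4 = 6(S'(5) - Δ_3) = 66.
Forward elimination and back-substitution give m_0 = 41/14, m_1 = -167/7, m_2 = 77/2, m_3 = -323/7, m_4 = 785/14.
On [3, 4], S(x) = -4 + 20/7·(x - 3) + 77/4·(x - 3)² - 395/28·(x - 3)³.
With (x - 3) = 1/2: S(7/2) = 107/224.

0.4777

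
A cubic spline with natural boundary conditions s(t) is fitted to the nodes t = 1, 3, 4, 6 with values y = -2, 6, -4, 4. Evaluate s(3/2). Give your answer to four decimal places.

2.6250

Put σ_i = s'' at the i-th knot. Here h = (2, 1, 2) and Δ = (4, -10, 4), so the interior equations h_(i-1)·σ_(i-1) + 2(h_(i-1)+h_i)·σ_i + h_i·σ_(i+1) = 6(Δ_i − Δ_(i-1)) read
  2·σ_0 + 6·σ_1 + 1·σ_2 = 6(Δ_1 - Δ_0) = -84
  1·σ_1 + 6·σ_2 + 2·σ_3 = 6(Δ_2 - Δ_1) = 84
Natural end conditions: σ_0 = σ_3 = 0.
Solving: σ_0 = 0, σ_1 = -84/5, σ_2 = 84/5, σ_3 = 0.
On [1, 3], s(t) = -2 + 48/5·(t - 1) + 0·(t - 1)² - 7/5·(t - 1)³.
With (t - 1) = 1/2: s(3/2) = 21/8.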